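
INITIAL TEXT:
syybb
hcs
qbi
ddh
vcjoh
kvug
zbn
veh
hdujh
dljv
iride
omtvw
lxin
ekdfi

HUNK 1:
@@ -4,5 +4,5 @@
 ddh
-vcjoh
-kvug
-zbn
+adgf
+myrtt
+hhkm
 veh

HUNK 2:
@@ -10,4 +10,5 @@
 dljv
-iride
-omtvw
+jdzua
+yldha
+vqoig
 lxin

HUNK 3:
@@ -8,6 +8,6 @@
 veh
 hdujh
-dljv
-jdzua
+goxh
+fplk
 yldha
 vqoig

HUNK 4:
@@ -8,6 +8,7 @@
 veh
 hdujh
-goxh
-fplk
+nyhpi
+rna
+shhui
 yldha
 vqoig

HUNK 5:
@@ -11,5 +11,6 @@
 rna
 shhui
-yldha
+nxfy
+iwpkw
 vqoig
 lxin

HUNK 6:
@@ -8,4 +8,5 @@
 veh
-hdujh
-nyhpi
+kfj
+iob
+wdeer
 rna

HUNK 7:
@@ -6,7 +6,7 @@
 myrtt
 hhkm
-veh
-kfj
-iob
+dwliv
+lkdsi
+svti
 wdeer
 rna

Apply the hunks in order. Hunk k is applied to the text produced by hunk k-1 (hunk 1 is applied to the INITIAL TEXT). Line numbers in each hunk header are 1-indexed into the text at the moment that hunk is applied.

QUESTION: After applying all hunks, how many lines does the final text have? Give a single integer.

Answer: 18

Derivation:
Hunk 1: at line 4 remove [vcjoh,kvug,zbn] add [adgf,myrtt,hhkm] -> 14 lines: syybb hcs qbi ddh adgf myrtt hhkm veh hdujh dljv iride omtvw lxin ekdfi
Hunk 2: at line 10 remove [iride,omtvw] add [jdzua,yldha,vqoig] -> 15 lines: syybb hcs qbi ddh adgf myrtt hhkm veh hdujh dljv jdzua yldha vqoig lxin ekdfi
Hunk 3: at line 8 remove [dljv,jdzua] add [goxh,fplk] -> 15 lines: syybb hcs qbi ddh adgf myrtt hhkm veh hdujh goxh fplk yldha vqoig lxin ekdfi
Hunk 4: at line 8 remove [goxh,fplk] add [nyhpi,rna,shhui] -> 16 lines: syybb hcs qbi ddh adgf myrtt hhkm veh hdujh nyhpi rna shhui yldha vqoig lxin ekdfi
Hunk 5: at line 11 remove [yldha] add [nxfy,iwpkw] -> 17 lines: syybb hcs qbi ddh adgf myrtt hhkm veh hdujh nyhpi rna shhui nxfy iwpkw vqoig lxin ekdfi
Hunk 6: at line 8 remove [hdujh,nyhpi] add [kfj,iob,wdeer] -> 18 lines: syybb hcs qbi ddh adgf myrtt hhkm veh kfj iob wdeer rna shhui nxfy iwpkw vqoig lxin ekdfi
Hunk 7: at line 6 remove [veh,kfj,iob] add [dwliv,lkdsi,svti] -> 18 lines: syybb hcs qbi ddh adgf myrtt hhkm dwliv lkdsi svti wdeer rna shhui nxfy iwpkw vqoig lxin ekdfi
Final line count: 18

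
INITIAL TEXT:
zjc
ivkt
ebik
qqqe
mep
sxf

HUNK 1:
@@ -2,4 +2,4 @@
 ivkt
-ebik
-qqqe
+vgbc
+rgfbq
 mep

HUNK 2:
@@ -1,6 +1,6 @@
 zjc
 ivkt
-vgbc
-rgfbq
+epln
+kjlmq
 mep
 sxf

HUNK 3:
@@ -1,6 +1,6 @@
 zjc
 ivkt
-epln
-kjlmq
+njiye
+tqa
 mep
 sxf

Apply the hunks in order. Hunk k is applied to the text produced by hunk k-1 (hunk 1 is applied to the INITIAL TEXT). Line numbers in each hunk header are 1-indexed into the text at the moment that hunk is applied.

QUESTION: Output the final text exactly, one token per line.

Hunk 1: at line 2 remove [ebik,qqqe] add [vgbc,rgfbq] -> 6 lines: zjc ivkt vgbc rgfbq mep sxf
Hunk 2: at line 1 remove [vgbc,rgfbq] add [epln,kjlmq] -> 6 lines: zjc ivkt epln kjlmq mep sxf
Hunk 3: at line 1 remove [epln,kjlmq] add [njiye,tqa] -> 6 lines: zjc ivkt njiye tqa mep sxf

Answer: zjc
ivkt
njiye
tqa
mep
sxf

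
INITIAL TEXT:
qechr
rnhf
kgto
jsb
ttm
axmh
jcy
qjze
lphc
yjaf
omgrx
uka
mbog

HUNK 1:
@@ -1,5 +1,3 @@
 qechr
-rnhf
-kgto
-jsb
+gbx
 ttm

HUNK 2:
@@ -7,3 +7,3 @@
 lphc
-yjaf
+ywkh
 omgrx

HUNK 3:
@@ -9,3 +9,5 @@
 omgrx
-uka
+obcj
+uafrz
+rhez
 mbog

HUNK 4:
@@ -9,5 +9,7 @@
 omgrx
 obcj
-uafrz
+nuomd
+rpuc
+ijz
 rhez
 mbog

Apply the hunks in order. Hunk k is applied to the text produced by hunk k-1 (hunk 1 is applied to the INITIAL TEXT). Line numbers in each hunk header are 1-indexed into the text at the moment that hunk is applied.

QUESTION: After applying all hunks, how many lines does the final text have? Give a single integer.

Answer: 15

Derivation:
Hunk 1: at line 1 remove [rnhf,kgto,jsb] add [gbx] -> 11 lines: qechr gbx ttm axmh jcy qjze lphc yjaf omgrx uka mbog
Hunk 2: at line 7 remove [yjaf] add [ywkh] -> 11 lines: qechr gbx ttm axmh jcy qjze lphc ywkh omgrx uka mbog
Hunk 3: at line 9 remove [uka] add [obcj,uafrz,rhez] -> 13 lines: qechr gbx ttm axmh jcy qjze lphc ywkh omgrx obcj uafrz rhez mbog
Hunk 4: at line 9 remove [uafrz] add [nuomd,rpuc,ijz] -> 15 lines: qechr gbx ttm axmh jcy qjze lphc ywkh omgrx obcj nuomd rpuc ijz rhez mbog
Final line count: 15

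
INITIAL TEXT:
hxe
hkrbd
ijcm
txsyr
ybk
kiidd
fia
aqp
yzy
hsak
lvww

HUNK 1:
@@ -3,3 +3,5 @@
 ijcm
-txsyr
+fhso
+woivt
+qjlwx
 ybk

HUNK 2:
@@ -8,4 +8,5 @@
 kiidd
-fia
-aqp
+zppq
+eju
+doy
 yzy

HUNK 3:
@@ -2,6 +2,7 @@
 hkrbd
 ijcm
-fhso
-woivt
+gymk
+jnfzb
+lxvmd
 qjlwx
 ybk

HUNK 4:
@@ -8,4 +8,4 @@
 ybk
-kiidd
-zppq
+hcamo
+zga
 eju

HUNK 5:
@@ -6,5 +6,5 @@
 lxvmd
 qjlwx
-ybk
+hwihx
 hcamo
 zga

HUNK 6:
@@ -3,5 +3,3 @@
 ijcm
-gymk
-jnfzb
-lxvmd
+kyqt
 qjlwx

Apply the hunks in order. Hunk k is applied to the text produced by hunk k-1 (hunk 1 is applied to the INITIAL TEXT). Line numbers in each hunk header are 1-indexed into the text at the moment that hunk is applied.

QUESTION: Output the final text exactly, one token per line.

Hunk 1: at line 3 remove [txsyr] add [fhso,woivt,qjlwx] -> 13 lines: hxe hkrbd ijcm fhso woivt qjlwx ybk kiidd fia aqp yzy hsak lvww
Hunk 2: at line 8 remove [fia,aqp] add [zppq,eju,doy] -> 14 lines: hxe hkrbd ijcm fhso woivt qjlwx ybk kiidd zppq eju doy yzy hsak lvww
Hunk 3: at line 2 remove [fhso,woivt] add [gymk,jnfzb,lxvmd] -> 15 lines: hxe hkrbd ijcm gymk jnfzb lxvmd qjlwx ybk kiidd zppq eju doy yzy hsak lvww
Hunk 4: at line 8 remove [kiidd,zppq] add [hcamo,zga] -> 15 lines: hxe hkrbd ijcm gymk jnfzb lxvmd qjlwx ybk hcamo zga eju doy yzy hsak lvww
Hunk 5: at line 6 remove [ybk] add [hwihx] -> 15 lines: hxe hkrbd ijcm gymk jnfzb lxvmd qjlwx hwihx hcamo zga eju doy yzy hsak lvww
Hunk 6: at line 3 remove [gymk,jnfzb,lxvmd] add [kyqt] -> 13 lines: hxe hkrbd ijcm kyqt qjlwx hwihx hcamo zga eju doy yzy hsak lvww

Answer: hxe
hkrbd
ijcm
kyqt
qjlwx
hwihx
hcamo
zga
eju
doy
yzy
hsak
lvww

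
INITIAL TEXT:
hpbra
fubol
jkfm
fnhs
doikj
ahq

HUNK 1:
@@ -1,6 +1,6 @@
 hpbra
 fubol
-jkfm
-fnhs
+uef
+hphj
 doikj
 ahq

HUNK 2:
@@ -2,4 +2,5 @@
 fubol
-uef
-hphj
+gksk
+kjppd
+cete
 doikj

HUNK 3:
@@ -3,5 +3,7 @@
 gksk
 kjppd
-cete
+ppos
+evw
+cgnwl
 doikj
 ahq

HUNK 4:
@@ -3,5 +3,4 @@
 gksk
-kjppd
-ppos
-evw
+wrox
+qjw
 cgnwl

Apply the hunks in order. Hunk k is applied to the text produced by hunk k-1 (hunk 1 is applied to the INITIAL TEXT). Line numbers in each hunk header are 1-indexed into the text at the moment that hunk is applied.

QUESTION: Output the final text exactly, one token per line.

Hunk 1: at line 1 remove [jkfm,fnhs] add [uef,hphj] -> 6 lines: hpbra fubol uef hphj doikj ahq
Hunk 2: at line 2 remove [uef,hphj] add [gksk,kjppd,cete] -> 7 lines: hpbra fubol gksk kjppd cete doikj ahq
Hunk 3: at line 3 remove [cete] add [ppos,evw,cgnwl] -> 9 lines: hpbra fubol gksk kjppd ppos evw cgnwl doikj ahq
Hunk 4: at line 3 remove [kjppd,ppos,evw] add [wrox,qjw] -> 8 lines: hpbra fubol gksk wrox qjw cgnwl doikj ahq

Answer: hpbra
fubol
gksk
wrox
qjw
cgnwl
doikj
ahq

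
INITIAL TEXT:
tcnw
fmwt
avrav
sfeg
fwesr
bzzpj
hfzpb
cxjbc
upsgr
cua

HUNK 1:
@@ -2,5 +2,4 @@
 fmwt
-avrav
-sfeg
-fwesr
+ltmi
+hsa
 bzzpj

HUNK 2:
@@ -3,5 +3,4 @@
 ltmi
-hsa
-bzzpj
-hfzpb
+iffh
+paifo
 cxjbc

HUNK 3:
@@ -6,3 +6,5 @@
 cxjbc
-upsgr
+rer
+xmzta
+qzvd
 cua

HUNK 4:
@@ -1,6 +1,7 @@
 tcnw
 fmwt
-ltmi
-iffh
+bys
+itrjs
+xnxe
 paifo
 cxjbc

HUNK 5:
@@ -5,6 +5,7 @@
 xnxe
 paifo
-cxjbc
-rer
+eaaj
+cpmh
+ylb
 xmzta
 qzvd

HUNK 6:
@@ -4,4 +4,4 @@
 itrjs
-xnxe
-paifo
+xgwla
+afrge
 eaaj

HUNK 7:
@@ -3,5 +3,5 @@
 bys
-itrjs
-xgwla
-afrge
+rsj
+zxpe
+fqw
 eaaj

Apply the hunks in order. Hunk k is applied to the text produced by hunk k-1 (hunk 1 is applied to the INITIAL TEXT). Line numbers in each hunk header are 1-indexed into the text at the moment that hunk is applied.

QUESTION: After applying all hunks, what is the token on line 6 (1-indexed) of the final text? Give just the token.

Answer: fqw

Derivation:
Hunk 1: at line 2 remove [avrav,sfeg,fwesr] add [ltmi,hsa] -> 9 lines: tcnw fmwt ltmi hsa bzzpj hfzpb cxjbc upsgr cua
Hunk 2: at line 3 remove [hsa,bzzpj,hfzpb] add [iffh,paifo] -> 8 lines: tcnw fmwt ltmi iffh paifo cxjbc upsgr cua
Hunk 3: at line 6 remove [upsgr] add [rer,xmzta,qzvd] -> 10 lines: tcnw fmwt ltmi iffh paifo cxjbc rer xmzta qzvd cua
Hunk 4: at line 1 remove [ltmi,iffh] add [bys,itrjs,xnxe] -> 11 lines: tcnw fmwt bys itrjs xnxe paifo cxjbc rer xmzta qzvd cua
Hunk 5: at line 5 remove [cxjbc,rer] add [eaaj,cpmh,ylb] -> 12 lines: tcnw fmwt bys itrjs xnxe paifo eaaj cpmh ylb xmzta qzvd cua
Hunk 6: at line 4 remove [xnxe,paifo] add [xgwla,afrge] -> 12 lines: tcnw fmwt bys itrjs xgwla afrge eaaj cpmh ylb xmzta qzvd cua
Hunk 7: at line 3 remove [itrjs,xgwla,afrge] add [rsj,zxpe,fqw] -> 12 lines: tcnw fmwt bys rsj zxpe fqw eaaj cpmh ylb xmzta qzvd cua
Final line 6: fqw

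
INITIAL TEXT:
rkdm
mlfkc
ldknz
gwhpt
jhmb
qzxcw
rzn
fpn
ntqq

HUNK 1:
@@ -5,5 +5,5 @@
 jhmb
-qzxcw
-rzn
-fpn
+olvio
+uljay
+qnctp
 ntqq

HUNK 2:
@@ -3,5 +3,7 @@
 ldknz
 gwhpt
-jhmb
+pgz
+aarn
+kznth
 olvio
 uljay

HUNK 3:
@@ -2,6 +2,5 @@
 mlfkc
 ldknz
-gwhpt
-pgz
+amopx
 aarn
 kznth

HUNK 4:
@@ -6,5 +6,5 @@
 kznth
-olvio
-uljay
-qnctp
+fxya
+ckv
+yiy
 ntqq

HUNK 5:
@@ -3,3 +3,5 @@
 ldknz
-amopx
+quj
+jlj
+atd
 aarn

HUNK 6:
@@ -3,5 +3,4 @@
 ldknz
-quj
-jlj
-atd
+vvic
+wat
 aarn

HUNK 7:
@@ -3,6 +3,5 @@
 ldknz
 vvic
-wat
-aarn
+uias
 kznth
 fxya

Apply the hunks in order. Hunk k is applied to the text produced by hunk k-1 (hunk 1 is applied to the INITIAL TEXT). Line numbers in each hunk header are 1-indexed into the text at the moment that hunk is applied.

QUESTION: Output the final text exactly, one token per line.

Answer: rkdm
mlfkc
ldknz
vvic
uias
kznth
fxya
ckv
yiy
ntqq

Derivation:
Hunk 1: at line 5 remove [qzxcw,rzn,fpn] add [olvio,uljay,qnctp] -> 9 lines: rkdm mlfkc ldknz gwhpt jhmb olvio uljay qnctp ntqq
Hunk 2: at line 3 remove [jhmb] add [pgz,aarn,kznth] -> 11 lines: rkdm mlfkc ldknz gwhpt pgz aarn kznth olvio uljay qnctp ntqq
Hunk 3: at line 2 remove [gwhpt,pgz] add [amopx] -> 10 lines: rkdm mlfkc ldknz amopx aarn kznth olvio uljay qnctp ntqq
Hunk 4: at line 6 remove [olvio,uljay,qnctp] add [fxya,ckv,yiy] -> 10 lines: rkdm mlfkc ldknz amopx aarn kznth fxya ckv yiy ntqq
Hunk 5: at line 3 remove [amopx] add [quj,jlj,atd] -> 12 lines: rkdm mlfkc ldknz quj jlj atd aarn kznth fxya ckv yiy ntqq
Hunk 6: at line 3 remove [quj,jlj,atd] add [vvic,wat] -> 11 lines: rkdm mlfkc ldknz vvic wat aarn kznth fxya ckv yiy ntqq
Hunk 7: at line 3 remove [wat,aarn] add [uias] -> 10 lines: rkdm mlfkc ldknz vvic uias kznth fxya ckv yiy ntqq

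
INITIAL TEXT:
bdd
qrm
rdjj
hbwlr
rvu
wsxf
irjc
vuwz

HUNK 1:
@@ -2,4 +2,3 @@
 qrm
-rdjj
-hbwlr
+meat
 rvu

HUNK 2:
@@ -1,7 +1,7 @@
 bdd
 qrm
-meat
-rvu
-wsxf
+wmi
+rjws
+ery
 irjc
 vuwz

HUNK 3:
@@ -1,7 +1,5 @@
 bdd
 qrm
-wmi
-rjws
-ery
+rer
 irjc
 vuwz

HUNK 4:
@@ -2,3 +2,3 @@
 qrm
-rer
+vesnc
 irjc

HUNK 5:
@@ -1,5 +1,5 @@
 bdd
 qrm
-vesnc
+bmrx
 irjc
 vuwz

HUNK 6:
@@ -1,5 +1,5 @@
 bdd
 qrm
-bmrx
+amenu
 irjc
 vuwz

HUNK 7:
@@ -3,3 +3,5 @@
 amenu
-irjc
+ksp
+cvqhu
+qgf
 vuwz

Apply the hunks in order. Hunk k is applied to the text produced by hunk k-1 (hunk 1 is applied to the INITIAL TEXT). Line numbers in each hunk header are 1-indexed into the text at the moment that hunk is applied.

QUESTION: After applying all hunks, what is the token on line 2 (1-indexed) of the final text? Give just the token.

Answer: qrm

Derivation:
Hunk 1: at line 2 remove [rdjj,hbwlr] add [meat] -> 7 lines: bdd qrm meat rvu wsxf irjc vuwz
Hunk 2: at line 1 remove [meat,rvu,wsxf] add [wmi,rjws,ery] -> 7 lines: bdd qrm wmi rjws ery irjc vuwz
Hunk 3: at line 1 remove [wmi,rjws,ery] add [rer] -> 5 lines: bdd qrm rer irjc vuwz
Hunk 4: at line 2 remove [rer] add [vesnc] -> 5 lines: bdd qrm vesnc irjc vuwz
Hunk 5: at line 1 remove [vesnc] add [bmrx] -> 5 lines: bdd qrm bmrx irjc vuwz
Hunk 6: at line 1 remove [bmrx] add [amenu] -> 5 lines: bdd qrm amenu irjc vuwz
Hunk 7: at line 3 remove [irjc] add [ksp,cvqhu,qgf] -> 7 lines: bdd qrm amenu ksp cvqhu qgf vuwz
Final line 2: qrm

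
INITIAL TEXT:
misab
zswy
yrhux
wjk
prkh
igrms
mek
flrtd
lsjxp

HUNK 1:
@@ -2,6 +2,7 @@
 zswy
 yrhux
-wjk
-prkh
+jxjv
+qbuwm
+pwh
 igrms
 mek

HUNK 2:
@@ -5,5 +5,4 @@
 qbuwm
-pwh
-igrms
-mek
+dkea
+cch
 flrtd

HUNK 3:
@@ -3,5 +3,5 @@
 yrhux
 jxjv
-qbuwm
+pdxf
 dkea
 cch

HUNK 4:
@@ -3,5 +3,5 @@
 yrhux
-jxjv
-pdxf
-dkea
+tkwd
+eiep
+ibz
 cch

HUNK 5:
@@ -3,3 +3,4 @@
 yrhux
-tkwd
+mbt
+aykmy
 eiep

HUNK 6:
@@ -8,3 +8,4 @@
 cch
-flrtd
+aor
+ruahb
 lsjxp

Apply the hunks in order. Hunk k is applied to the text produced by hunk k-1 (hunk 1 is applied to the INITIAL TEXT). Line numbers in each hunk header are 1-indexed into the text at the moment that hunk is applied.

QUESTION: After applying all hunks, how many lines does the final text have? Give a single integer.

Answer: 11

Derivation:
Hunk 1: at line 2 remove [wjk,prkh] add [jxjv,qbuwm,pwh] -> 10 lines: misab zswy yrhux jxjv qbuwm pwh igrms mek flrtd lsjxp
Hunk 2: at line 5 remove [pwh,igrms,mek] add [dkea,cch] -> 9 lines: misab zswy yrhux jxjv qbuwm dkea cch flrtd lsjxp
Hunk 3: at line 3 remove [qbuwm] add [pdxf] -> 9 lines: misab zswy yrhux jxjv pdxf dkea cch flrtd lsjxp
Hunk 4: at line 3 remove [jxjv,pdxf,dkea] add [tkwd,eiep,ibz] -> 9 lines: misab zswy yrhux tkwd eiep ibz cch flrtd lsjxp
Hunk 5: at line 3 remove [tkwd] add [mbt,aykmy] -> 10 lines: misab zswy yrhux mbt aykmy eiep ibz cch flrtd lsjxp
Hunk 6: at line 8 remove [flrtd] add [aor,ruahb] -> 11 lines: misab zswy yrhux mbt aykmy eiep ibz cch aor ruahb lsjxp
Final line count: 11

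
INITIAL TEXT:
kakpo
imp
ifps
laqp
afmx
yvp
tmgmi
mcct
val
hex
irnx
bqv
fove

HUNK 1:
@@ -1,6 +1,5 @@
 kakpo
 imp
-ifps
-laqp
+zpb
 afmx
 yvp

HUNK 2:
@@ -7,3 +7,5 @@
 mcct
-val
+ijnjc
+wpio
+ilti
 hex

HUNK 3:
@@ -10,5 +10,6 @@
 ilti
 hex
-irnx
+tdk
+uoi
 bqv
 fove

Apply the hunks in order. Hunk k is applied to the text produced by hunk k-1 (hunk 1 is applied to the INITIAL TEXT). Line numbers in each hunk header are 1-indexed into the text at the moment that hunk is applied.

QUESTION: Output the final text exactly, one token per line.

Answer: kakpo
imp
zpb
afmx
yvp
tmgmi
mcct
ijnjc
wpio
ilti
hex
tdk
uoi
bqv
fove

Derivation:
Hunk 1: at line 1 remove [ifps,laqp] add [zpb] -> 12 lines: kakpo imp zpb afmx yvp tmgmi mcct val hex irnx bqv fove
Hunk 2: at line 7 remove [val] add [ijnjc,wpio,ilti] -> 14 lines: kakpo imp zpb afmx yvp tmgmi mcct ijnjc wpio ilti hex irnx bqv fove
Hunk 3: at line 10 remove [irnx] add [tdk,uoi] -> 15 lines: kakpo imp zpb afmx yvp tmgmi mcct ijnjc wpio ilti hex tdk uoi bqv fove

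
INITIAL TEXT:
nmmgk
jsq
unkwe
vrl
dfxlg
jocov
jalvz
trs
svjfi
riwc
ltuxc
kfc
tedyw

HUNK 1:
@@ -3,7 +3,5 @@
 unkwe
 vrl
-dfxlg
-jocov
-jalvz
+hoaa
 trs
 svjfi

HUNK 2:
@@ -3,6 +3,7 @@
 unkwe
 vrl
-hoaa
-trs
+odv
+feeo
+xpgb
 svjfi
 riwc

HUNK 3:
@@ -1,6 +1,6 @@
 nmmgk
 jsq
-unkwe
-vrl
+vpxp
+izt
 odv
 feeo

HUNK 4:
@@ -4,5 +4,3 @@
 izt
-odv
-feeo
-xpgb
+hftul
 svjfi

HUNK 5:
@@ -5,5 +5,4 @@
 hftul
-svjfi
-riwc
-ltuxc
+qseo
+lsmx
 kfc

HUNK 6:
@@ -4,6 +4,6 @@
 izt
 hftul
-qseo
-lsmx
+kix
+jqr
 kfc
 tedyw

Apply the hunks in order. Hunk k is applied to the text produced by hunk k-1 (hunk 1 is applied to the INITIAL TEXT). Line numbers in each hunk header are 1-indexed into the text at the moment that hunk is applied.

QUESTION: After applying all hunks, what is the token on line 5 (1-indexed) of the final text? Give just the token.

Answer: hftul

Derivation:
Hunk 1: at line 3 remove [dfxlg,jocov,jalvz] add [hoaa] -> 11 lines: nmmgk jsq unkwe vrl hoaa trs svjfi riwc ltuxc kfc tedyw
Hunk 2: at line 3 remove [hoaa,trs] add [odv,feeo,xpgb] -> 12 lines: nmmgk jsq unkwe vrl odv feeo xpgb svjfi riwc ltuxc kfc tedyw
Hunk 3: at line 1 remove [unkwe,vrl] add [vpxp,izt] -> 12 lines: nmmgk jsq vpxp izt odv feeo xpgb svjfi riwc ltuxc kfc tedyw
Hunk 4: at line 4 remove [odv,feeo,xpgb] add [hftul] -> 10 lines: nmmgk jsq vpxp izt hftul svjfi riwc ltuxc kfc tedyw
Hunk 5: at line 5 remove [svjfi,riwc,ltuxc] add [qseo,lsmx] -> 9 lines: nmmgk jsq vpxp izt hftul qseo lsmx kfc tedyw
Hunk 6: at line 4 remove [qseo,lsmx] add [kix,jqr] -> 9 lines: nmmgk jsq vpxp izt hftul kix jqr kfc tedyw
Final line 5: hftul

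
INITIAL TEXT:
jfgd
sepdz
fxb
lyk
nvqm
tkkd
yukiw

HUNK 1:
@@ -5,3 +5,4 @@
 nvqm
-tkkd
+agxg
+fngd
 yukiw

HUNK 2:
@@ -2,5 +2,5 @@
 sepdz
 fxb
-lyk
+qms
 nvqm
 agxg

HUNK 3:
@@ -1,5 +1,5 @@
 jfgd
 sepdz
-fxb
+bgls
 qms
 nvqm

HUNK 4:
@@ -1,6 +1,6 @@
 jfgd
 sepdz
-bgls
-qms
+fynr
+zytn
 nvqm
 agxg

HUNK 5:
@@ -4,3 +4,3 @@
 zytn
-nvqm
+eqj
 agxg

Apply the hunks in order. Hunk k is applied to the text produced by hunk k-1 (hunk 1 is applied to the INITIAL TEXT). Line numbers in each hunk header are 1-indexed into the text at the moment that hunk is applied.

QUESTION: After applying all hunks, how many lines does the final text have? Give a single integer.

Answer: 8

Derivation:
Hunk 1: at line 5 remove [tkkd] add [agxg,fngd] -> 8 lines: jfgd sepdz fxb lyk nvqm agxg fngd yukiw
Hunk 2: at line 2 remove [lyk] add [qms] -> 8 lines: jfgd sepdz fxb qms nvqm agxg fngd yukiw
Hunk 3: at line 1 remove [fxb] add [bgls] -> 8 lines: jfgd sepdz bgls qms nvqm agxg fngd yukiw
Hunk 4: at line 1 remove [bgls,qms] add [fynr,zytn] -> 8 lines: jfgd sepdz fynr zytn nvqm agxg fngd yukiw
Hunk 5: at line 4 remove [nvqm] add [eqj] -> 8 lines: jfgd sepdz fynr zytn eqj agxg fngd yukiw
Final line count: 8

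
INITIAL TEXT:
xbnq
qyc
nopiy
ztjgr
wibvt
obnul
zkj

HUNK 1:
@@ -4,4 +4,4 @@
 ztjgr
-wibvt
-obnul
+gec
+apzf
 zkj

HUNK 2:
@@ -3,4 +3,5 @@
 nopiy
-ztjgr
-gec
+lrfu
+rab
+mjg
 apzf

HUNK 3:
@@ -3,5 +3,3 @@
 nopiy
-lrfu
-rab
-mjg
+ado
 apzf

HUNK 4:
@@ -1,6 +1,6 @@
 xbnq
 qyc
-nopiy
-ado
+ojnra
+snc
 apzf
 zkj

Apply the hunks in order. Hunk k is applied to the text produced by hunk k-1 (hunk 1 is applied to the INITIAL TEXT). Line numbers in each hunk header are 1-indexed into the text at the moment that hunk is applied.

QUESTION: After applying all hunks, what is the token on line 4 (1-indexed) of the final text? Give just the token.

Hunk 1: at line 4 remove [wibvt,obnul] add [gec,apzf] -> 7 lines: xbnq qyc nopiy ztjgr gec apzf zkj
Hunk 2: at line 3 remove [ztjgr,gec] add [lrfu,rab,mjg] -> 8 lines: xbnq qyc nopiy lrfu rab mjg apzf zkj
Hunk 3: at line 3 remove [lrfu,rab,mjg] add [ado] -> 6 lines: xbnq qyc nopiy ado apzf zkj
Hunk 4: at line 1 remove [nopiy,ado] add [ojnra,snc] -> 6 lines: xbnq qyc ojnra snc apzf zkj
Final line 4: snc

Answer: snc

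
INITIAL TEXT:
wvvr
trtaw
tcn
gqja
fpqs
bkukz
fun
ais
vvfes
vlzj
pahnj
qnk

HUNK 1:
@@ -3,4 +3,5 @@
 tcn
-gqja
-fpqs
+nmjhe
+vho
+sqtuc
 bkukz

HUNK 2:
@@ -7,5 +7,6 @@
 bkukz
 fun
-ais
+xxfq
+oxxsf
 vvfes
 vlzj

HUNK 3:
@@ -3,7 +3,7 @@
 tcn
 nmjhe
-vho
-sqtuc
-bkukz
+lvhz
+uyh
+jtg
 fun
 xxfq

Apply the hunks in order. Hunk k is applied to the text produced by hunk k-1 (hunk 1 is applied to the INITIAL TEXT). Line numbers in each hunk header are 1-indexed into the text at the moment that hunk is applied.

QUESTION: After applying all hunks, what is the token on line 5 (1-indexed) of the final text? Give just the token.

Hunk 1: at line 3 remove [gqja,fpqs] add [nmjhe,vho,sqtuc] -> 13 lines: wvvr trtaw tcn nmjhe vho sqtuc bkukz fun ais vvfes vlzj pahnj qnk
Hunk 2: at line 7 remove [ais] add [xxfq,oxxsf] -> 14 lines: wvvr trtaw tcn nmjhe vho sqtuc bkukz fun xxfq oxxsf vvfes vlzj pahnj qnk
Hunk 3: at line 3 remove [vho,sqtuc,bkukz] add [lvhz,uyh,jtg] -> 14 lines: wvvr trtaw tcn nmjhe lvhz uyh jtg fun xxfq oxxsf vvfes vlzj pahnj qnk
Final line 5: lvhz

Answer: lvhz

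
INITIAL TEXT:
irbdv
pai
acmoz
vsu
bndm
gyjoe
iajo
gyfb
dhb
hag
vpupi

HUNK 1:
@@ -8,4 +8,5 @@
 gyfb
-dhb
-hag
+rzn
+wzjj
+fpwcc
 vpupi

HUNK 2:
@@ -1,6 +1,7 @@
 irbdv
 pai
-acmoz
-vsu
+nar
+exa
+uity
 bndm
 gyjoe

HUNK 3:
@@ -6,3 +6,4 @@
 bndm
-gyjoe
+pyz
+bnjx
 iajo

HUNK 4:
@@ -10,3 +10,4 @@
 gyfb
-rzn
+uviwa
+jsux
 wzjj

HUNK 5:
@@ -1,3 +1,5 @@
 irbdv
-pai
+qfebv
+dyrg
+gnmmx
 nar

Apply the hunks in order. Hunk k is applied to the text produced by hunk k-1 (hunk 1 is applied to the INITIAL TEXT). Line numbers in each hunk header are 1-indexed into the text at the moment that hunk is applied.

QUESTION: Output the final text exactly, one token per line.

Answer: irbdv
qfebv
dyrg
gnmmx
nar
exa
uity
bndm
pyz
bnjx
iajo
gyfb
uviwa
jsux
wzjj
fpwcc
vpupi

Derivation:
Hunk 1: at line 8 remove [dhb,hag] add [rzn,wzjj,fpwcc] -> 12 lines: irbdv pai acmoz vsu bndm gyjoe iajo gyfb rzn wzjj fpwcc vpupi
Hunk 2: at line 1 remove [acmoz,vsu] add [nar,exa,uity] -> 13 lines: irbdv pai nar exa uity bndm gyjoe iajo gyfb rzn wzjj fpwcc vpupi
Hunk 3: at line 6 remove [gyjoe] add [pyz,bnjx] -> 14 lines: irbdv pai nar exa uity bndm pyz bnjx iajo gyfb rzn wzjj fpwcc vpupi
Hunk 4: at line 10 remove [rzn] add [uviwa,jsux] -> 15 lines: irbdv pai nar exa uity bndm pyz bnjx iajo gyfb uviwa jsux wzjj fpwcc vpupi
Hunk 5: at line 1 remove [pai] add [qfebv,dyrg,gnmmx] -> 17 lines: irbdv qfebv dyrg gnmmx nar exa uity bndm pyz bnjx iajo gyfb uviwa jsux wzjj fpwcc vpupi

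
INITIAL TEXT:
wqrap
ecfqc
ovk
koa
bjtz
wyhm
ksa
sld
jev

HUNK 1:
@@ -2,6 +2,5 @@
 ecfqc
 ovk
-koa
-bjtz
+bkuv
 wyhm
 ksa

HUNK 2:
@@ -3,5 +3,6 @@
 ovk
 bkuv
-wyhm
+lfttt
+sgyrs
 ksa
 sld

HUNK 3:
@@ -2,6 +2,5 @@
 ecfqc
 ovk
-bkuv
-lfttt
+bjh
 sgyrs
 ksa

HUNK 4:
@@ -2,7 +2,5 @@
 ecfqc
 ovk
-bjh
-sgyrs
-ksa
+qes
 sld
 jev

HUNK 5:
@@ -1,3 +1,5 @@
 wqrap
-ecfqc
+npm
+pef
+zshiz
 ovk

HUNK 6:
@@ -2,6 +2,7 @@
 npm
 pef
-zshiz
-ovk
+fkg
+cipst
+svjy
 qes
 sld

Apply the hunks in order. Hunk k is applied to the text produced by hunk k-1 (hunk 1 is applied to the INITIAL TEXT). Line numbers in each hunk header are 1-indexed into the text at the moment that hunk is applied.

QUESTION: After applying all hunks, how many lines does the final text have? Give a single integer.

Answer: 9

Derivation:
Hunk 1: at line 2 remove [koa,bjtz] add [bkuv] -> 8 lines: wqrap ecfqc ovk bkuv wyhm ksa sld jev
Hunk 2: at line 3 remove [wyhm] add [lfttt,sgyrs] -> 9 lines: wqrap ecfqc ovk bkuv lfttt sgyrs ksa sld jev
Hunk 3: at line 2 remove [bkuv,lfttt] add [bjh] -> 8 lines: wqrap ecfqc ovk bjh sgyrs ksa sld jev
Hunk 4: at line 2 remove [bjh,sgyrs,ksa] add [qes] -> 6 lines: wqrap ecfqc ovk qes sld jev
Hunk 5: at line 1 remove [ecfqc] add [npm,pef,zshiz] -> 8 lines: wqrap npm pef zshiz ovk qes sld jev
Hunk 6: at line 2 remove [zshiz,ovk] add [fkg,cipst,svjy] -> 9 lines: wqrap npm pef fkg cipst svjy qes sld jev
Final line count: 9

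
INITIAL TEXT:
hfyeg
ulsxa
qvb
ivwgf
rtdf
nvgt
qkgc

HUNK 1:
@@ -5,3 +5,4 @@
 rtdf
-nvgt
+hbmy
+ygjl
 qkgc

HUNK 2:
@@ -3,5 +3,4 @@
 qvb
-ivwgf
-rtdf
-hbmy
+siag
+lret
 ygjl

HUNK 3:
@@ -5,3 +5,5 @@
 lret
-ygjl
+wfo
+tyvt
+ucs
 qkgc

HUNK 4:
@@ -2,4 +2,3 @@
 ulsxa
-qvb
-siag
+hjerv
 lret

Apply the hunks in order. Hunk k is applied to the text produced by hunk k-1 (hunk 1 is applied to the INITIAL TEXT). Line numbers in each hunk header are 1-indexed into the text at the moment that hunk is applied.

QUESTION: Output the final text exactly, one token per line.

Hunk 1: at line 5 remove [nvgt] add [hbmy,ygjl] -> 8 lines: hfyeg ulsxa qvb ivwgf rtdf hbmy ygjl qkgc
Hunk 2: at line 3 remove [ivwgf,rtdf,hbmy] add [siag,lret] -> 7 lines: hfyeg ulsxa qvb siag lret ygjl qkgc
Hunk 3: at line 5 remove [ygjl] add [wfo,tyvt,ucs] -> 9 lines: hfyeg ulsxa qvb siag lret wfo tyvt ucs qkgc
Hunk 4: at line 2 remove [qvb,siag] add [hjerv] -> 8 lines: hfyeg ulsxa hjerv lret wfo tyvt ucs qkgc

Answer: hfyeg
ulsxa
hjerv
lret
wfo
tyvt
ucs
qkgc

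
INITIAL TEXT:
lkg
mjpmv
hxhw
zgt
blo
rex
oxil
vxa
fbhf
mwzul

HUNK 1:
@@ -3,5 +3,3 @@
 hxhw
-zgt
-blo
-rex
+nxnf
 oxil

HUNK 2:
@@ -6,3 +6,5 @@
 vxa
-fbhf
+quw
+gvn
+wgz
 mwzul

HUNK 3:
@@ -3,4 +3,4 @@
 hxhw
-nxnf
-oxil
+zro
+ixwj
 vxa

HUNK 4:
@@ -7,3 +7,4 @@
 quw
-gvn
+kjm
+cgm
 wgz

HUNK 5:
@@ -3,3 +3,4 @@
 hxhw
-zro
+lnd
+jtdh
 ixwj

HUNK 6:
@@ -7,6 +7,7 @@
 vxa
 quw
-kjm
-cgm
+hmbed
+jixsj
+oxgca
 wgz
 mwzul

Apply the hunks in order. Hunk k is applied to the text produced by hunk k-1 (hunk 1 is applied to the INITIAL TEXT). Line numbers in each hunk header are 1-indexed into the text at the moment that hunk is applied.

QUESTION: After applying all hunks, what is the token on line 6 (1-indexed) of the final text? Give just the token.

Answer: ixwj

Derivation:
Hunk 1: at line 3 remove [zgt,blo,rex] add [nxnf] -> 8 lines: lkg mjpmv hxhw nxnf oxil vxa fbhf mwzul
Hunk 2: at line 6 remove [fbhf] add [quw,gvn,wgz] -> 10 lines: lkg mjpmv hxhw nxnf oxil vxa quw gvn wgz mwzul
Hunk 3: at line 3 remove [nxnf,oxil] add [zro,ixwj] -> 10 lines: lkg mjpmv hxhw zro ixwj vxa quw gvn wgz mwzul
Hunk 4: at line 7 remove [gvn] add [kjm,cgm] -> 11 lines: lkg mjpmv hxhw zro ixwj vxa quw kjm cgm wgz mwzul
Hunk 5: at line 3 remove [zro] add [lnd,jtdh] -> 12 lines: lkg mjpmv hxhw lnd jtdh ixwj vxa quw kjm cgm wgz mwzul
Hunk 6: at line 7 remove [kjm,cgm] add [hmbed,jixsj,oxgca] -> 13 lines: lkg mjpmv hxhw lnd jtdh ixwj vxa quw hmbed jixsj oxgca wgz mwzul
Final line 6: ixwj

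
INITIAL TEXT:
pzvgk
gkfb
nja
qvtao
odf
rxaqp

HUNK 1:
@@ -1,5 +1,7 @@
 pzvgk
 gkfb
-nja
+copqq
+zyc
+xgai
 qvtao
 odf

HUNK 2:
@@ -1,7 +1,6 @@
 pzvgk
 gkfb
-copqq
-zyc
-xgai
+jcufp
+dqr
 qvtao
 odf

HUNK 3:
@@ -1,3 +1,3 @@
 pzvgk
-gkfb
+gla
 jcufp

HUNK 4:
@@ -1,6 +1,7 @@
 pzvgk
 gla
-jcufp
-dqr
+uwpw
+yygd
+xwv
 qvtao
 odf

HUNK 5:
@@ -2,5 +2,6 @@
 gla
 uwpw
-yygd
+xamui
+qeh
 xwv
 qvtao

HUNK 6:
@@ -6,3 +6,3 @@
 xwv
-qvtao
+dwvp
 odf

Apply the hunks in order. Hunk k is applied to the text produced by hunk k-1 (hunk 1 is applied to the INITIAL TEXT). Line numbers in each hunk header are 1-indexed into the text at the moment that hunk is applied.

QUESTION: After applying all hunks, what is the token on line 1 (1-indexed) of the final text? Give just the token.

Answer: pzvgk

Derivation:
Hunk 1: at line 1 remove [nja] add [copqq,zyc,xgai] -> 8 lines: pzvgk gkfb copqq zyc xgai qvtao odf rxaqp
Hunk 2: at line 1 remove [copqq,zyc,xgai] add [jcufp,dqr] -> 7 lines: pzvgk gkfb jcufp dqr qvtao odf rxaqp
Hunk 3: at line 1 remove [gkfb] add [gla] -> 7 lines: pzvgk gla jcufp dqr qvtao odf rxaqp
Hunk 4: at line 1 remove [jcufp,dqr] add [uwpw,yygd,xwv] -> 8 lines: pzvgk gla uwpw yygd xwv qvtao odf rxaqp
Hunk 5: at line 2 remove [yygd] add [xamui,qeh] -> 9 lines: pzvgk gla uwpw xamui qeh xwv qvtao odf rxaqp
Hunk 6: at line 6 remove [qvtao] add [dwvp] -> 9 lines: pzvgk gla uwpw xamui qeh xwv dwvp odf rxaqp
Final line 1: pzvgk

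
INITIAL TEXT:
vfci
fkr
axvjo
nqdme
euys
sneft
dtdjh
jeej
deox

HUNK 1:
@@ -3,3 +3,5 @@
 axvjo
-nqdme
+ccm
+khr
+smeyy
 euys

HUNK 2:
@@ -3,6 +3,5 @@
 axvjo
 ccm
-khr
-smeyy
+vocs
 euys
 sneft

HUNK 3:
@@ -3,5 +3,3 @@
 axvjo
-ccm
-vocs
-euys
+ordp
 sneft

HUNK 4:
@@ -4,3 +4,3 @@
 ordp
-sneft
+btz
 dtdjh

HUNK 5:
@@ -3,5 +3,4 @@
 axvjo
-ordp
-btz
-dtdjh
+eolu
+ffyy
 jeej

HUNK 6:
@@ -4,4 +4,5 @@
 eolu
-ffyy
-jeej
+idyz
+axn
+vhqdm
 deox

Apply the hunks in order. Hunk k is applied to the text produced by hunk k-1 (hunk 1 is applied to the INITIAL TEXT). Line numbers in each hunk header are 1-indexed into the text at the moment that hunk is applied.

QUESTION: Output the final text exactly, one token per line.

Hunk 1: at line 3 remove [nqdme] add [ccm,khr,smeyy] -> 11 lines: vfci fkr axvjo ccm khr smeyy euys sneft dtdjh jeej deox
Hunk 2: at line 3 remove [khr,smeyy] add [vocs] -> 10 lines: vfci fkr axvjo ccm vocs euys sneft dtdjh jeej deox
Hunk 3: at line 3 remove [ccm,vocs,euys] add [ordp] -> 8 lines: vfci fkr axvjo ordp sneft dtdjh jeej deox
Hunk 4: at line 4 remove [sneft] add [btz] -> 8 lines: vfci fkr axvjo ordp btz dtdjh jeej deox
Hunk 5: at line 3 remove [ordp,btz,dtdjh] add [eolu,ffyy] -> 7 lines: vfci fkr axvjo eolu ffyy jeej deox
Hunk 6: at line 4 remove [ffyy,jeej] add [idyz,axn,vhqdm] -> 8 lines: vfci fkr axvjo eolu idyz axn vhqdm deox

Answer: vfci
fkr
axvjo
eolu
idyz
axn
vhqdm
deox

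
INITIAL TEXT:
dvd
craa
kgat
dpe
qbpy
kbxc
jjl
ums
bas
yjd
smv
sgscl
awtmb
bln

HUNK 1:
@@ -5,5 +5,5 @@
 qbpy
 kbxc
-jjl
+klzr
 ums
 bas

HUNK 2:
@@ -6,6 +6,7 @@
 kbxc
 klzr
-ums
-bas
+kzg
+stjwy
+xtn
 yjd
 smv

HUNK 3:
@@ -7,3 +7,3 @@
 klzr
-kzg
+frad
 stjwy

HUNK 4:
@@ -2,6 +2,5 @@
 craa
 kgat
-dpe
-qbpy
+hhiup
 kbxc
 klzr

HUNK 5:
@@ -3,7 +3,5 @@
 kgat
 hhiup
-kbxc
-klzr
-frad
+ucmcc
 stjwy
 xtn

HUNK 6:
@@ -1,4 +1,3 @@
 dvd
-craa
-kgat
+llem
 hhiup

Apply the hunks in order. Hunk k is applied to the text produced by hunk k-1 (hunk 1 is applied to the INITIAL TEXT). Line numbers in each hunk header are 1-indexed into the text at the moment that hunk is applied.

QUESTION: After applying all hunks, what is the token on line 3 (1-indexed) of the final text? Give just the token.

Answer: hhiup

Derivation:
Hunk 1: at line 5 remove [jjl] add [klzr] -> 14 lines: dvd craa kgat dpe qbpy kbxc klzr ums bas yjd smv sgscl awtmb bln
Hunk 2: at line 6 remove [ums,bas] add [kzg,stjwy,xtn] -> 15 lines: dvd craa kgat dpe qbpy kbxc klzr kzg stjwy xtn yjd smv sgscl awtmb bln
Hunk 3: at line 7 remove [kzg] add [frad] -> 15 lines: dvd craa kgat dpe qbpy kbxc klzr frad stjwy xtn yjd smv sgscl awtmb bln
Hunk 4: at line 2 remove [dpe,qbpy] add [hhiup] -> 14 lines: dvd craa kgat hhiup kbxc klzr frad stjwy xtn yjd smv sgscl awtmb bln
Hunk 5: at line 3 remove [kbxc,klzr,frad] add [ucmcc] -> 12 lines: dvd craa kgat hhiup ucmcc stjwy xtn yjd smv sgscl awtmb bln
Hunk 6: at line 1 remove [craa,kgat] add [llem] -> 11 lines: dvd llem hhiup ucmcc stjwy xtn yjd smv sgscl awtmb bln
Final line 3: hhiup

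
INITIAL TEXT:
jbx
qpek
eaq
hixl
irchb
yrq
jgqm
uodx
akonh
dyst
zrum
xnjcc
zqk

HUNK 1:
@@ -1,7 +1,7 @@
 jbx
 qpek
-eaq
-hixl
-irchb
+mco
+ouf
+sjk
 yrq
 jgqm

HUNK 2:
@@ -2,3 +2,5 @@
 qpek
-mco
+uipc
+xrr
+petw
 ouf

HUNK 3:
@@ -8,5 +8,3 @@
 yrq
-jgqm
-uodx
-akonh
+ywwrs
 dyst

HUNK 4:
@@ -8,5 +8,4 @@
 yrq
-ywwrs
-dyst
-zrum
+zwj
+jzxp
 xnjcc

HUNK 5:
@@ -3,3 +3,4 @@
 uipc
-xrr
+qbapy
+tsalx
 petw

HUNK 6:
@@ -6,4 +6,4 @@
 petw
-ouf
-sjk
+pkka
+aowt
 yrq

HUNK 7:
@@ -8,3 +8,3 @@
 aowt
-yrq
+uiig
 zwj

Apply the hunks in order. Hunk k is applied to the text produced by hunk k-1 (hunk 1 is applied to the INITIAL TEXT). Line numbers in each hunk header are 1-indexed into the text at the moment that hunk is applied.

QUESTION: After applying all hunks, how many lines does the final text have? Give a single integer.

Answer: 13

Derivation:
Hunk 1: at line 1 remove [eaq,hixl,irchb] add [mco,ouf,sjk] -> 13 lines: jbx qpek mco ouf sjk yrq jgqm uodx akonh dyst zrum xnjcc zqk
Hunk 2: at line 2 remove [mco] add [uipc,xrr,petw] -> 15 lines: jbx qpek uipc xrr petw ouf sjk yrq jgqm uodx akonh dyst zrum xnjcc zqk
Hunk 3: at line 8 remove [jgqm,uodx,akonh] add [ywwrs] -> 13 lines: jbx qpek uipc xrr petw ouf sjk yrq ywwrs dyst zrum xnjcc zqk
Hunk 4: at line 8 remove [ywwrs,dyst,zrum] add [zwj,jzxp] -> 12 lines: jbx qpek uipc xrr petw ouf sjk yrq zwj jzxp xnjcc zqk
Hunk 5: at line 3 remove [xrr] add [qbapy,tsalx] -> 13 lines: jbx qpek uipc qbapy tsalx petw ouf sjk yrq zwj jzxp xnjcc zqk
Hunk 6: at line 6 remove [ouf,sjk] add [pkka,aowt] -> 13 lines: jbx qpek uipc qbapy tsalx petw pkka aowt yrq zwj jzxp xnjcc zqk
Hunk 7: at line 8 remove [yrq] add [uiig] -> 13 lines: jbx qpek uipc qbapy tsalx petw pkka aowt uiig zwj jzxp xnjcc zqk
Final line count: 13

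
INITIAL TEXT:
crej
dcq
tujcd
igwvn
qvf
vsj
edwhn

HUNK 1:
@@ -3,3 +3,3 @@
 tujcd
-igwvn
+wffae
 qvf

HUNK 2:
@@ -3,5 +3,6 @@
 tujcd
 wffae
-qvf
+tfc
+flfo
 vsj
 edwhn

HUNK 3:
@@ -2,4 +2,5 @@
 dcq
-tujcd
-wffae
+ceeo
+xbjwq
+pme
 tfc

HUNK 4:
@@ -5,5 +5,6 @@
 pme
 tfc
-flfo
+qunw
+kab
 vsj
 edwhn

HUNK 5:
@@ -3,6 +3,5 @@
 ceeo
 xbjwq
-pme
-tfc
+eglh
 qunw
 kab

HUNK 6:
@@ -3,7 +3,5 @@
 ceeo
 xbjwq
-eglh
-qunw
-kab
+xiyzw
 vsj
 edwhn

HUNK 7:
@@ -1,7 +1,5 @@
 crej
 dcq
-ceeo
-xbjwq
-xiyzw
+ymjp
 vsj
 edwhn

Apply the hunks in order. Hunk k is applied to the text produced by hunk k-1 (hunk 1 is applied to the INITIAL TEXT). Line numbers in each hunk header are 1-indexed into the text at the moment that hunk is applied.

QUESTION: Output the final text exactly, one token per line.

Hunk 1: at line 3 remove [igwvn] add [wffae] -> 7 lines: crej dcq tujcd wffae qvf vsj edwhn
Hunk 2: at line 3 remove [qvf] add [tfc,flfo] -> 8 lines: crej dcq tujcd wffae tfc flfo vsj edwhn
Hunk 3: at line 2 remove [tujcd,wffae] add [ceeo,xbjwq,pme] -> 9 lines: crej dcq ceeo xbjwq pme tfc flfo vsj edwhn
Hunk 4: at line 5 remove [flfo] add [qunw,kab] -> 10 lines: crej dcq ceeo xbjwq pme tfc qunw kab vsj edwhn
Hunk 5: at line 3 remove [pme,tfc] add [eglh] -> 9 lines: crej dcq ceeo xbjwq eglh qunw kab vsj edwhn
Hunk 6: at line 3 remove [eglh,qunw,kab] add [xiyzw] -> 7 lines: crej dcq ceeo xbjwq xiyzw vsj edwhn
Hunk 7: at line 1 remove [ceeo,xbjwq,xiyzw] add [ymjp] -> 5 lines: crej dcq ymjp vsj edwhn

Answer: crej
dcq
ymjp
vsj
edwhn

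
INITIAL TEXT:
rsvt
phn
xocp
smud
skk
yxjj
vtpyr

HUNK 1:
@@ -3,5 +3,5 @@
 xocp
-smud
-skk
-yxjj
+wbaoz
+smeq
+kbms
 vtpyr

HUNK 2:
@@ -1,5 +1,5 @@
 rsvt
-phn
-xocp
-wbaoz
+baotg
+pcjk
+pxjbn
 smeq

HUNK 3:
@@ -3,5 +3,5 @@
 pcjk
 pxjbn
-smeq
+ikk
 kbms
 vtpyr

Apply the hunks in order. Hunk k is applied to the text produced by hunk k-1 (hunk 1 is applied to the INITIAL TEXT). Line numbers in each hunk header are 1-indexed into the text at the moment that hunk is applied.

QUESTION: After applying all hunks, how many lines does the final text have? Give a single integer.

Hunk 1: at line 3 remove [smud,skk,yxjj] add [wbaoz,smeq,kbms] -> 7 lines: rsvt phn xocp wbaoz smeq kbms vtpyr
Hunk 2: at line 1 remove [phn,xocp,wbaoz] add [baotg,pcjk,pxjbn] -> 7 lines: rsvt baotg pcjk pxjbn smeq kbms vtpyr
Hunk 3: at line 3 remove [smeq] add [ikk] -> 7 lines: rsvt baotg pcjk pxjbn ikk kbms vtpyr
Final line count: 7

Answer: 7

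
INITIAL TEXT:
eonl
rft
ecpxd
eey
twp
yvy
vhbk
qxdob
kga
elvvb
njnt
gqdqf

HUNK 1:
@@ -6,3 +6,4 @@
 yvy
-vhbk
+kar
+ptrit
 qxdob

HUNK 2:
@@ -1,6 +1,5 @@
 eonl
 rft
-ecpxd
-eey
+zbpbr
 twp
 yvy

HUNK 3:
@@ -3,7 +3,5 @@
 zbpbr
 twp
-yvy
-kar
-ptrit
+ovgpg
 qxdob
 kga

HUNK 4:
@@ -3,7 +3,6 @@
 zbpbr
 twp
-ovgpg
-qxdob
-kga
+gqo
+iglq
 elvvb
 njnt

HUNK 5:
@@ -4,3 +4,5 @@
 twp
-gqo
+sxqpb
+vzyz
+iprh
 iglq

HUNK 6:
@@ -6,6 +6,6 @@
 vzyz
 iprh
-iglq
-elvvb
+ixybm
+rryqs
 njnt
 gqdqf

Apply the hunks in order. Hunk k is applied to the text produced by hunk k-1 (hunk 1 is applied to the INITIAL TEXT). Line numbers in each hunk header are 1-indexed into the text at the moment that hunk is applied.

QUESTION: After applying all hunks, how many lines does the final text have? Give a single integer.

Hunk 1: at line 6 remove [vhbk] add [kar,ptrit] -> 13 lines: eonl rft ecpxd eey twp yvy kar ptrit qxdob kga elvvb njnt gqdqf
Hunk 2: at line 1 remove [ecpxd,eey] add [zbpbr] -> 12 lines: eonl rft zbpbr twp yvy kar ptrit qxdob kga elvvb njnt gqdqf
Hunk 3: at line 3 remove [yvy,kar,ptrit] add [ovgpg] -> 10 lines: eonl rft zbpbr twp ovgpg qxdob kga elvvb njnt gqdqf
Hunk 4: at line 3 remove [ovgpg,qxdob,kga] add [gqo,iglq] -> 9 lines: eonl rft zbpbr twp gqo iglq elvvb njnt gqdqf
Hunk 5: at line 4 remove [gqo] add [sxqpb,vzyz,iprh] -> 11 lines: eonl rft zbpbr twp sxqpb vzyz iprh iglq elvvb njnt gqdqf
Hunk 6: at line 6 remove [iglq,elvvb] add [ixybm,rryqs] -> 11 lines: eonl rft zbpbr twp sxqpb vzyz iprh ixybm rryqs njnt gqdqf
Final line count: 11

Answer: 11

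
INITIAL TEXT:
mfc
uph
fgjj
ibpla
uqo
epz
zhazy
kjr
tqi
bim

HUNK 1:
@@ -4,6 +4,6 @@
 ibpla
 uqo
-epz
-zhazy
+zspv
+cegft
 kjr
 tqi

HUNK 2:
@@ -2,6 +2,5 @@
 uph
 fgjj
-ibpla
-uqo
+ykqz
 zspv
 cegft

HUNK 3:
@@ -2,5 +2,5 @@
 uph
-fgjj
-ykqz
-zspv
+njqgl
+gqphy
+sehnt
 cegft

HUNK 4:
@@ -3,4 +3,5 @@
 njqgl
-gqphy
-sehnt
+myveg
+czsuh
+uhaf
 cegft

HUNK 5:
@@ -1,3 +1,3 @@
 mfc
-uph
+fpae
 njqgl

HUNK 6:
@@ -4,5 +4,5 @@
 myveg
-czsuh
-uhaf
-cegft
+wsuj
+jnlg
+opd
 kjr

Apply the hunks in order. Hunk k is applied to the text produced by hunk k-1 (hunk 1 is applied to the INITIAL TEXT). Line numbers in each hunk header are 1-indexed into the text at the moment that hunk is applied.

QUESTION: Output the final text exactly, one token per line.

Hunk 1: at line 4 remove [epz,zhazy] add [zspv,cegft] -> 10 lines: mfc uph fgjj ibpla uqo zspv cegft kjr tqi bim
Hunk 2: at line 2 remove [ibpla,uqo] add [ykqz] -> 9 lines: mfc uph fgjj ykqz zspv cegft kjr tqi bim
Hunk 3: at line 2 remove [fgjj,ykqz,zspv] add [njqgl,gqphy,sehnt] -> 9 lines: mfc uph njqgl gqphy sehnt cegft kjr tqi bim
Hunk 4: at line 3 remove [gqphy,sehnt] add [myveg,czsuh,uhaf] -> 10 lines: mfc uph njqgl myveg czsuh uhaf cegft kjr tqi bim
Hunk 5: at line 1 remove [uph] add [fpae] -> 10 lines: mfc fpae njqgl myveg czsuh uhaf cegft kjr tqi bim
Hunk 6: at line 4 remove [czsuh,uhaf,cegft] add [wsuj,jnlg,opd] -> 10 lines: mfc fpae njqgl myveg wsuj jnlg opd kjr tqi bim

Answer: mfc
fpae
njqgl
myveg
wsuj
jnlg
opd
kjr
tqi
bim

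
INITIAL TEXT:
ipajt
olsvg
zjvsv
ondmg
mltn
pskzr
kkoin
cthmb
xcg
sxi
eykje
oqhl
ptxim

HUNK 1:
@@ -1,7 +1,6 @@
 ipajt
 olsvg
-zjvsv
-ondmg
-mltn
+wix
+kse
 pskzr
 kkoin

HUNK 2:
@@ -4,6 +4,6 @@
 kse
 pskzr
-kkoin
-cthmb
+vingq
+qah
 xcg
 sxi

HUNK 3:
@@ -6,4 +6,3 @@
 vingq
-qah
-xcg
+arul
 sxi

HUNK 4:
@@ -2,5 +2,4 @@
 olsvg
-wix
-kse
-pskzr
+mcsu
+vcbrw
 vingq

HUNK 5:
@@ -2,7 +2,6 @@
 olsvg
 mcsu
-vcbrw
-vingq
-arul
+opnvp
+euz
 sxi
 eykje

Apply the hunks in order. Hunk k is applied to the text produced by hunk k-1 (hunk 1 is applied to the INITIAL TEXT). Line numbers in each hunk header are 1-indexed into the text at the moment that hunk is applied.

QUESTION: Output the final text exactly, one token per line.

Hunk 1: at line 1 remove [zjvsv,ondmg,mltn] add [wix,kse] -> 12 lines: ipajt olsvg wix kse pskzr kkoin cthmb xcg sxi eykje oqhl ptxim
Hunk 2: at line 4 remove [kkoin,cthmb] add [vingq,qah] -> 12 lines: ipajt olsvg wix kse pskzr vingq qah xcg sxi eykje oqhl ptxim
Hunk 3: at line 6 remove [qah,xcg] add [arul] -> 11 lines: ipajt olsvg wix kse pskzr vingq arul sxi eykje oqhl ptxim
Hunk 4: at line 2 remove [wix,kse,pskzr] add [mcsu,vcbrw] -> 10 lines: ipajt olsvg mcsu vcbrw vingq arul sxi eykje oqhl ptxim
Hunk 5: at line 2 remove [vcbrw,vingq,arul] add [opnvp,euz] -> 9 lines: ipajt olsvg mcsu opnvp euz sxi eykje oqhl ptxim

Answer: ipajt
olsvg
mcsu
opnvp
euz
sxi
eykje
oqhl
ptxim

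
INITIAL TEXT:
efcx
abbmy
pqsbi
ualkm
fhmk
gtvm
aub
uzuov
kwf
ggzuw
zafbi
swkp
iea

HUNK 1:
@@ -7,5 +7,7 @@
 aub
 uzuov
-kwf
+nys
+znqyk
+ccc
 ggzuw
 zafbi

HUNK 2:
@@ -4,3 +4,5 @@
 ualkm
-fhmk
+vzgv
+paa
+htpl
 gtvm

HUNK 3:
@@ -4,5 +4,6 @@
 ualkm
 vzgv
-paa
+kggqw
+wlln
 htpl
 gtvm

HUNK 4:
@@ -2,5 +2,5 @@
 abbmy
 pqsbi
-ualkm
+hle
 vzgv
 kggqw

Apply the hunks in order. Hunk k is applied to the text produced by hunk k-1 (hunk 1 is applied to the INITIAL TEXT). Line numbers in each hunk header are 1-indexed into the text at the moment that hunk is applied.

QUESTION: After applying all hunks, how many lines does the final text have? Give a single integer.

Hunk 1: at line 7 remove [kwf] add [nys,znqyk,ccc] -> 15 lines: efcx abbmy pqsbi ualkm fhmk gtvm aub uzuov nys znqyk ccc ggzuw zafbi swkp iea
Hunk 2: at line 4 remove [fhmk] add [vzgv,paa,htpl] -> 17 lines: efcx abbmy pqsbi ualkm vzgv paa htpl gtvm aub uzuov nys znqyk ccc ggzuw zafbi swkp iea
Hunk 3: at line 4 remove [paa] add [kggqw,wlln] -> 18 lines: efcx abbmy pqsbi ualkm vzgv kggqw wlln htpl gtvm aub uzuov nys znqyk ccc ggzuw zafbi swkp iea
Hunk 4: at line 2 remove [ualkm] add [hle] -> 18 lines: efcx abbmy pqsbi hle vzgv kggqw wlln htpl gtvm aub uzuov nys znqyk ccc ggzuw zafbi swkp iea
Final line count: 18

Answer: 18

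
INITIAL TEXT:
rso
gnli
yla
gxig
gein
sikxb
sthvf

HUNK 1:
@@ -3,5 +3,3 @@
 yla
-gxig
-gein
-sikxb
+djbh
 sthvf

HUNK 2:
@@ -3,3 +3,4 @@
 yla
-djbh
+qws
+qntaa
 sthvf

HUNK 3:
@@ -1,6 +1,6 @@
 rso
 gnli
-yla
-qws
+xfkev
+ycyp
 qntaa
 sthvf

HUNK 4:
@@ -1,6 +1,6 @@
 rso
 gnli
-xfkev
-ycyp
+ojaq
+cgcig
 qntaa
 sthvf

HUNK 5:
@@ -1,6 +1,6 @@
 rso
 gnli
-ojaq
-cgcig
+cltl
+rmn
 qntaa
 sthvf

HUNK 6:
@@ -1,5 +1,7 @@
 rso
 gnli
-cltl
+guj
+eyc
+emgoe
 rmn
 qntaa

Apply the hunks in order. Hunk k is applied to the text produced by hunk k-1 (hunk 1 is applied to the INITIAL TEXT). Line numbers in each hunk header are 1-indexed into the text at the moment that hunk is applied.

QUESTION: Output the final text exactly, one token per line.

Answer: rso
gnli
guj
eyc
emgoe
rmn
qntaa
sthvf

Derivation:
Hunk 1: at line 3 remove [gxig,gein,sikxb] add [djbh] -> 5 lines: rso gnli yla djbh sthvf
Hunk 2: at line 3 remove [djbh] add [qws,qntaa] -> 6 lines: rso gnli yla qws qntaa sthvf
Hunk 3: at line 1 remove [yla,qws] add [xfkev,ycyp] -> 6 lines: rso gnli xfkev ycyp qntaa sthvf
Hunk 4: at line 1 remove [xfkev,ycyp] add [ojaq,cgcig] -> 6 lines: rso gnli ojaq cgcig qntaa sthvf
Hunk 5: at line 1 remove [ojaq,cgcig] add [cltl,rmn] -> 6 lines: rso gnli cltl rmn qntaa sthvf
Hunk 6: at line 1 remove [cltl] add [guj,eyc,emgoe] -> 8 lines: rso gnli guj eyc emgoe rmn qntaa sthvf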